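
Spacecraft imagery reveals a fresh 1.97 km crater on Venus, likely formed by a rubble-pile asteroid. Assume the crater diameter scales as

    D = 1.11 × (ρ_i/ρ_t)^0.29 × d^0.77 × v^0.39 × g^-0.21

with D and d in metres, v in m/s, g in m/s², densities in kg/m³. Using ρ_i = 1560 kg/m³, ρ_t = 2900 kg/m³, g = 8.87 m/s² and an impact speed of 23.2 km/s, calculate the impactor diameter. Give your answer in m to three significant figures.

Rearranging for d: d = [D / (1.11 · (1560/2900)^0.29 · 23200^0.39 · 8.87^-0.21)]^(1/0.77).
D = 1970 m.
(1560/2900)^0.29 = 0.8354
23200^0.39 = 50.41
8.87^-0.21 = 0.6323
Denominator = 1.11 × 0.8354 × 50.41 × 0.6323 = 29.56
D / 29.56 = 1970 / 29.56 = 66.64
d = 66.64^(1/0.77) = 66.64^1.2987 = 233.6 m

d ≈ 234 m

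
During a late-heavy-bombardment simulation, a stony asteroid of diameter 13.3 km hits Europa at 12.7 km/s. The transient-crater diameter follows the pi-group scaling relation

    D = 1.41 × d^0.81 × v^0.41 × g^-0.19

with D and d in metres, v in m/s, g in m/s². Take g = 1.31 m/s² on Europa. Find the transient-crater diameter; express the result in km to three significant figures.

D ≈ 141 km

In SI units: d = 13300 m, v = 12700 m/s.
d^0.81 = 13300^0.81 = 2189
v^0.41 = 12700^0.41 = 48.15
g^-0.19 = 1.31^-0.19 = 0.9500
D = 1.41 × 2189 × 48.15 × 0.9500 = 1.412 × 10^5 m
   = 141.2 km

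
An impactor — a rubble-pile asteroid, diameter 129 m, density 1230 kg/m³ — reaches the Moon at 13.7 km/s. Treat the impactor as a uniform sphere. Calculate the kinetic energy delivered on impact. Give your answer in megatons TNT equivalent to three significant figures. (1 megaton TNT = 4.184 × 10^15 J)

v = 13700 m/s.
Mass m = (π/6) ρ d³ = (π/6) × 1230 × (129)³ = 1.383 × 10^9 kg
E = ½ m v² = 0.5 × 1.383 × 10^9 × (13700)² = 1.298 × 10^17 J
   = 1.298 × 10^17 / 4.184×10^15 = 31.02 Mt

E ≈ 31.0 Mt TNT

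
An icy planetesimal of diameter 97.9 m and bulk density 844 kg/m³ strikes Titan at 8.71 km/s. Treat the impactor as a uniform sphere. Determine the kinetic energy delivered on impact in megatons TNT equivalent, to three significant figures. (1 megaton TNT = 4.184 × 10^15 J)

v = 8710 m/s.
Mass m = (π/6) ρ d³ = (π/6) × 844 × (97.9)³ = 4.147 × 10^8 kg
E = ½ m v² = 0.5 × 4.147 × 10^8 × (8710)² = 1.573 × 10^16 J
   = 1.573 × 10^16 / 4.184×10^15 = 3.760 Mt

E ≈ 3.76 Mt TNT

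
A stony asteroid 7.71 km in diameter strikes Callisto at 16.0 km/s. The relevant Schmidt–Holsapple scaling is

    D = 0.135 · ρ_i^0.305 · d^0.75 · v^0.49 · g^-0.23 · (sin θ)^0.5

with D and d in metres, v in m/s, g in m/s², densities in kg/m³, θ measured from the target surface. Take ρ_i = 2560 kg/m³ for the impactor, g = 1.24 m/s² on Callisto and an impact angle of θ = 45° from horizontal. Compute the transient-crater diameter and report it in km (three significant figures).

In SI units: d = 7710 m, v = 16000 m/s.
ρ_i^0.305 = 2560^0.305 = 10.95
d^0.75 = 7710^0.75 = 822.8
v^0.49 = 16000^0.49 = 114.8
g^-0.23 = 1.24^-0.23 = 0.9517
(sin 45°)^0.5 = 0.7071^0.5 = 0.8409
D = 0.135 × 10.95 × 822.8 × 114.8 × 0.9517 × 0.8409 = 1.117 × 10^5 m
   = 111.7 km

D ≈ 112 km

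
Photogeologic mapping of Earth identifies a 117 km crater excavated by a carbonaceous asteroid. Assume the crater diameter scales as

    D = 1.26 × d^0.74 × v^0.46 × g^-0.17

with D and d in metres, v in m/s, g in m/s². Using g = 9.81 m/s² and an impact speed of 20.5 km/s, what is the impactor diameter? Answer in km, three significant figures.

Rearranging for d: d = [D / (1.26 · 20500^0.46 · 9.81^-0.17)]^(1/0.74).
D = 117000 m.
20500^0.46 = 96.25
9.81^-0.17 = 0.6783
Denominator = 1.26 × 96.25 × 0.6783 = 82.26
D / 82.26 = 117000 / 82.26 = 1422
d = 1422^(1/0.74) = 1422^1.3514 = 18232 m

d ≈ 18.2 km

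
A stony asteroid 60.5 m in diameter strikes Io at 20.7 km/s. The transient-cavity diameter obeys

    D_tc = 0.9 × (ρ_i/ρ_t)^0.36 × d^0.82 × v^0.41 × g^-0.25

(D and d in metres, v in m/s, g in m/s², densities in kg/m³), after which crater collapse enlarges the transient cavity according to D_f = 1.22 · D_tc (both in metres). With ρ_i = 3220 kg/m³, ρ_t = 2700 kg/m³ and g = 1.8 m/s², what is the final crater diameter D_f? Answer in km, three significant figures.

v = 20700 m/s.
(ρ_i/ρ_t)^0.36 = (3220/2700)^0.36 = 1.065
d^0.82 = 60.5^0.82 = 28.91
v^0.41 = 20700^0.41 = 58.82
g^-0.25 = 1.8^-0.25 = 0.8633
D_tc = 0.9 × 1.065 × 28.91 × 58.82 × 0.8633 = 1407 m
D_f = 1.22 × 1407 = 1717 m
     = 1.717 km

D_f ≈ 1.72 km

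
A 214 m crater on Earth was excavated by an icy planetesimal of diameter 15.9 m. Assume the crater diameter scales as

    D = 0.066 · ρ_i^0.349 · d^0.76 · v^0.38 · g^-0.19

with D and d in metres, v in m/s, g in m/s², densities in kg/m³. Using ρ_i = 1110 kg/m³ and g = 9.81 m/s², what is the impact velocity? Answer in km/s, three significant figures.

Rearranging for v: v = [D / (0.066 · 1110^0.349 · 15.9^0.76 · 9.81^-0.19)]^(1/0.38).
1110^0.349 = 11.56
15.9^0.76 = 8.186
9.81^-0.19 = 0.6480
Denominator = 0.066 × 11.56 × 8.186 × 0.6480 = 4.047
D / 4.047 = 214 / 4.047 = 52.88
v = 52.88^(1/0.38) = 52.88^2.6316 = 34278 m/s

v ≈ 34.3 km/s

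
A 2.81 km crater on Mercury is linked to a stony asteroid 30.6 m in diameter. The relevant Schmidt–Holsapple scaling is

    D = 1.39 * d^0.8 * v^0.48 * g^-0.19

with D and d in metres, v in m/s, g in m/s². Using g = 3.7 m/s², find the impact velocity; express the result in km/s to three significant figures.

Rearranging for v: v = [D / (1.39 · 30.6^0.8 · 3.7^-0.19)]^(1/0.48).
D = 2810 m.
30.6^0.8 = 15.44
3.7^-0.19 = 0.7799
Denominator = 1.39 × 15.44 × 0.7799 = 16.74
D / 16.74 = 2810 / 16.74 = 167.9
v = 167.9^(1/0.48) = 167.9^2.0833 = 43196 m/s

v ≈ 43.2 km/s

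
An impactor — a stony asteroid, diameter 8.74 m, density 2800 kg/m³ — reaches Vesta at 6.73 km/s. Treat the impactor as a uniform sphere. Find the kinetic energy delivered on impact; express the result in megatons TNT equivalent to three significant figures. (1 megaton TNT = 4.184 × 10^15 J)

v = 6730 m/s.
Mass m = (π/6) ρ d³ = (π/6) × 2800 × (8.74)³ = 9.788 × 10^5 kg
E = ½ m v² = 0.5 × 9.788 × 10^5 × (6730)² = 2.217 × 10^13 J
   = 2.217 × 10^13 / 4.184×10^15 = 5.299 × 10^-3 Mt

E ≈ 5.30 × 10^-3 Mt TNT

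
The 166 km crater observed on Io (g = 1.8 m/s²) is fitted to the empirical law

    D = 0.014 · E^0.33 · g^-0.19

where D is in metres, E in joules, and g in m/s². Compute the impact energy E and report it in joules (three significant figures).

Rearranging: E = [D / (0.014 · g^-0.19)]^(1/0.33).
D = 166000 m.
g^-0.19 = 1.8^-0.19 = 0.8943
D / (0.014 × 0.8943) = 166000 / (0.01252) = 1.326 × 10^7
E = (1.326 × 10^7)^3.0303 = 3.832 × 10^21 J

E ≈ 3.83 × 10^21 J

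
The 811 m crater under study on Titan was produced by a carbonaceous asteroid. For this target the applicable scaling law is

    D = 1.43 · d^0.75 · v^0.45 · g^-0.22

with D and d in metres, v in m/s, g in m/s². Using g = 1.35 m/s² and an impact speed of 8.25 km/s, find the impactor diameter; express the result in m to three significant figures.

d ≈ 22.9 m

Rearranging for d: d = [D / (1.43 · 8250^0.45 · 1.35^-0.22)]^(1/0.75).
8250^0.45 = 57.86
1.35^-0.22 = 0.9361
Denominator = 1.43 × 57.86 × 0.9361 = 77.45
D / 77.45 = 811 / 77.45 = 10.47
d = 10.47^(1/0.75) = 10.47^1.3333 = 22.90 m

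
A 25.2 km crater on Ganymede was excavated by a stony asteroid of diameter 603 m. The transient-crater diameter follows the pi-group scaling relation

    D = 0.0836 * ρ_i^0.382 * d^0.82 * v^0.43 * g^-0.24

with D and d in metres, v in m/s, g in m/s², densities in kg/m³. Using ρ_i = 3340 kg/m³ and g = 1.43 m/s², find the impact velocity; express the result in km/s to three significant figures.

v ≈ 24.9 km/s

Rearranging for v: v = [D / (0.0836 · 3340^0.382 · 603^0.82 · 1.43^-0.24)]^(1/0.43).
D = 25200 m.
3340^0.382 = 22.19
603^0.82 = 190.5
1.43^-0.24 = 0.9177
Denominator = 0.0836 × 22.19 × 190.5 × 0.9177 = 324.3
D / 324.3 = 25200 / 324.3 = 77.71
v = 77.71^(1/0.43) = 77.71^2.3256 = 24917 m/s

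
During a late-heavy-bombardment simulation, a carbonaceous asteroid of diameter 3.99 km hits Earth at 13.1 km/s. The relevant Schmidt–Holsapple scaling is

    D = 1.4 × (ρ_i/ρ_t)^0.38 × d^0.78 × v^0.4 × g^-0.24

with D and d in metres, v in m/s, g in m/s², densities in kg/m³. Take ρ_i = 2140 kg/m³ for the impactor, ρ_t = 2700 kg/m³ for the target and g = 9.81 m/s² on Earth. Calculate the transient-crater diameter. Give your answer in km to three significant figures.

In SI units: d = 3990 m, v = 13100 m/s.
(ρ_i/ρ_t)^0.38 = (2140/2700)^0.38 = 0.9155
d^0.78 = 3990^0.78 = 643.8
v^0.4 = 13100^0.4 = 44.35
g^-0.24 = 9.81^-0.24 = 0.5781
D = 1.4 × 0.9155 × 643.8 × 44.35 × 0.5781 = 21156 m
   = 21.16 km

D ≈ 21.2 km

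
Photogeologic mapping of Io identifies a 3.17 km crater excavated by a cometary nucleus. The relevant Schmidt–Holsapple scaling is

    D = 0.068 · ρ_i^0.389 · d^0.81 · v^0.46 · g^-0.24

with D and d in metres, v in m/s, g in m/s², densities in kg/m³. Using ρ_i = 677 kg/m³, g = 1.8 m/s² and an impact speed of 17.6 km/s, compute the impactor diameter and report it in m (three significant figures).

d ≈ 117 m

Rearranging for d: d = [D / (0.068 · 677^0.389 · 17600^0.46 · 1.8^-0.24)]^(1/0.81).
D = 3170 m.
677^0.389 = 12.62
17600^0.46 = 89.73
1.8^-0.24 = 0.8684
Denominator = 0.068 × 12.62 × 89.73 × 0.8684 = 66.87
D / 66.87 = 3170 / 66.87 = 47.41
d = 47.41^(1/0.81) = 47.41^1.2346 = 117.2 m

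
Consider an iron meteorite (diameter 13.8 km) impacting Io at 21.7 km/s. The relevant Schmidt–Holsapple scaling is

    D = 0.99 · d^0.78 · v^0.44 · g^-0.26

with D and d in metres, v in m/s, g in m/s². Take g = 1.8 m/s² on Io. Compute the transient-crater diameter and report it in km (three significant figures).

D ≈ 117 km

In SI units: d = 13800 m, v = 21700 m/s.
d^0.78 = 13800^0.78 = 1695
v^0.44 = 21700^0.44 = 80.92
g^-0.26 = 1.8^-0.26 = 0.8583
D = 0.99 × 1695 × 80.92 × 0.8583 = 1.165 × 10^5 m
   = 116.5 km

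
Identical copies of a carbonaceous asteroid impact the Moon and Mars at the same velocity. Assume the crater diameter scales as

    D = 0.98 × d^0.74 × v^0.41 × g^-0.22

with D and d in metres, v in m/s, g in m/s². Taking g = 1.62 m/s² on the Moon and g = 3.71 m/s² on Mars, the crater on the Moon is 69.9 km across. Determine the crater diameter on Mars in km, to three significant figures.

D ≈ 58.3 km

All impactor-dependent factors cancel in the ratio, leaving D_Mars/D_Moon = (g_Mars/g_Moon)^-0.22.
(3.71/1.62)^-0.22 = 2.290^-0.22 = 0.8334
D_Mars = 0.8334 × 69.9 km = 58.3 km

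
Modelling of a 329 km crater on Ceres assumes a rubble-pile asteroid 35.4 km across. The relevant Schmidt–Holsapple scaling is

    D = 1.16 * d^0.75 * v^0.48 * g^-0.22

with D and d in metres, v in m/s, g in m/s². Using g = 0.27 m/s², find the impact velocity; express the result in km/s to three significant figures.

v ≈ 9.80 km/s

Rearranging for v: v = [D / (1.16 · 35400^0.75 · 0.27^-0.22)]^(1/0.48).
D = 329000 m.
35400^0.75 = 2581
0.27^-0.22 = 1.334
Denominator = 1.16 × 2581 × 1.334 = 3994
D / 3994 = 329000 / 3994 = 82.37
v = 82.37^(1/0.48) = 82.37^2.0833 = 9798 m/s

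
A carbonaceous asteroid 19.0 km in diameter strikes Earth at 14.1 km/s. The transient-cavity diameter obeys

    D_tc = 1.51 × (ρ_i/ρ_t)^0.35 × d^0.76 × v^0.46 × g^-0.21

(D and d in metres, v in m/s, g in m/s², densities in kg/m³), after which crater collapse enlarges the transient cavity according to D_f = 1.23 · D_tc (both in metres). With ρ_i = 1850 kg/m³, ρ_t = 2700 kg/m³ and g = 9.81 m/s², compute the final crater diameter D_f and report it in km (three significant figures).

D_f ≈ 146 km

In SI: d = 19000 m, v = 14100 m/s.
(ρ_i/ρ_t)^0.35 = (1850/2700)^0.35 = 0.8761
d^0.76 = 19000^0.76 = 1786
v^0.46 = 14100^0.46 = 81.03
g^-0.21 = 9.81^-0.21 = 0.6191
D_tc = 1.51 × 0.8761 × 1786 × 81.03 × 0.6191 = 1.185 × 10^5 m
D_f = 1.23 × 1.185 × 10^5 = 1.458 × 10^5 m
     = 145.8 km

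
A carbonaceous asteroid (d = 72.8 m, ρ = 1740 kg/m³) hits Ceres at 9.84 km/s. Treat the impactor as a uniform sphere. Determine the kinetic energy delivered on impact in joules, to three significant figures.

E ≈ 1.70 × 10^16 J

v = 9840 m/s.
Mass m = (π/6) ρ d³ = (π/6) × 1740 × (72.8)³ = 3.515 × 10^8 kg
E = ½ m v² = 0.5 × 3.515 × 10^8 × (9840)² = 1.702 × 10^16 J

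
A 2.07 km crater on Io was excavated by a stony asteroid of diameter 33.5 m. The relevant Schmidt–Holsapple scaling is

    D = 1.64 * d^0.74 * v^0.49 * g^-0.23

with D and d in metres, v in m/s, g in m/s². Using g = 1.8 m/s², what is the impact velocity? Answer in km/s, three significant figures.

Rearranging for v: v = [D / (1.64 · 33.5^0.74 · 1.8^-0.23)]^(1/0.49).
D = 2070 m.
33.5^0.74 = 13.44
1.8^-0.23 = 0.8735
Denominator = 1.64 × 13.44 × 0.8735 = 19.25
D / 19.25 = 2070 / 19.25 = 107.5
v = 107.5^(1/0.49) = 107.5^2.0408 = 13986 m/s

v ≈ 14.0 km/s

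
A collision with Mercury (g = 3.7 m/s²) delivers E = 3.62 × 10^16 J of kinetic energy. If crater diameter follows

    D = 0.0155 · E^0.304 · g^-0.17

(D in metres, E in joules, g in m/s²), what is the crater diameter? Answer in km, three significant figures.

E^0.304 = (3.62 × 10^16)^0.304 = 1.081 × 10^5
g^-0.17 = 3.7^-0.17 = 0.8006
D = 0.0155 × 1.081 × 10^5 × 0.8006 = 1341 m
   = 1.341 km

D ≈ 1.34 km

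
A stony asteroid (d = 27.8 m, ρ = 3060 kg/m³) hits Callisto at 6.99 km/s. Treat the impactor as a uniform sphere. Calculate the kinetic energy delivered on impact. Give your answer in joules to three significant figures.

E ≈ 8.41 × 10^14 J

v = 6990 m/s.
Mass m = (π/6) ρ d³ = (π/6) × 3060 × (27.8)³ = 3.442 × 10^7 kg
E = ½ m v² = 0.5 × 3.442 × 10^7 × (6990)² = 8.409 × 10^14 J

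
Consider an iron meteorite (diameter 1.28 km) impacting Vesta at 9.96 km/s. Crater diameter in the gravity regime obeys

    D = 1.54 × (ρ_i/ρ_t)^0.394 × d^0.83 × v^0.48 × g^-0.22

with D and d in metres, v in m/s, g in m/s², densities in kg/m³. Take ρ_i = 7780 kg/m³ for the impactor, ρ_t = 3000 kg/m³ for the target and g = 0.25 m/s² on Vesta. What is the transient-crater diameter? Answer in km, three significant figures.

D ≈ 95.8 km

In SI units: d = 1280 m, v = 9960 m/s.
(ρ_i/ρ_t)^0.394 = (7780/3000)^0.394 = 1.456
d^0.83 = 1280^0.83 = 379.3
v^0.48 = 9960^0.48 = 83.02
g^-0.22 = 0.25^-0.22 = 1.357
D = 1.54 × 1.456 × 379.3 × 83.02 × 1.357 = 95814 m
   = 95.81 km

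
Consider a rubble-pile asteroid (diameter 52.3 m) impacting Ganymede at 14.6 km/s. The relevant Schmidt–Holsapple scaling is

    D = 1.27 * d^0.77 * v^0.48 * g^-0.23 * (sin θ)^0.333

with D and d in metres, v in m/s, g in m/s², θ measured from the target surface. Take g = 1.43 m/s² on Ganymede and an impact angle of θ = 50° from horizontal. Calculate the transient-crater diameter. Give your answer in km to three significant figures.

In SI units: v = 14600 m/s.
d^0.77 = 52.3^0.77 = 21.05
v^0.48 = 14600^0.48 = 99.74
g^-0.23 = 1.43^-0.23 = 0.9210
(sin 50°)^0.333 = 0.7660^0.333 = 0.9151
D = 1.27 × 21.05 × 99.74 × 0.9210 × 0.9151 = 2247 m
   = 2.247 km

D ≈ 2.25 km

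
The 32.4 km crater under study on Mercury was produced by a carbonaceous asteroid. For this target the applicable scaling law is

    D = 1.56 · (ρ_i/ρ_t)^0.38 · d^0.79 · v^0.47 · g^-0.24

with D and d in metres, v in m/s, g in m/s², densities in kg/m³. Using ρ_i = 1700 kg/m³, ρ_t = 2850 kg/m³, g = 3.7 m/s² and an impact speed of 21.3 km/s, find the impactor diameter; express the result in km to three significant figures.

d ≈ 1.48 km

Rearranging for d: d = [D / (1.56 · (1700/2850)^0.38 · 21300^0.47 · 3.7^-0.24)]^(1/0.79).
D = 32400 m.
(1700/2850)^0.38 = 0.8217
21300^0.47 = 108.2
3.7^-0.24 = 0.7305
Denominator = 1.56 × 0.8217 × 108.2 × 0.7305 = 101.3
D / 101.3 = 32400 / 101.3 = 319.8
d = 319.8^(1/0.79) = 319.8^1.2658 = 1481 m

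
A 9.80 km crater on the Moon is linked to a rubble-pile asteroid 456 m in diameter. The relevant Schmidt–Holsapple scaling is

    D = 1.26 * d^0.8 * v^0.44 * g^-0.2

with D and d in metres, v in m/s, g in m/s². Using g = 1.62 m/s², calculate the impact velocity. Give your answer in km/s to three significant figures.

Rearranging for v: v = [D / (1.26 · 456^0.8 · 1.62^-0.2)]^(1/0.44).
D = 9800 m.
456^0.8 = 134.0
1.62^-0.2 = 0.9080
Denominator = 1.26 × 134.0 × 0.9080 = 153.3
D / 153.3 = 9800 / 153.3 = 63.93
v = 63.93^(1/0.44) = 63.93^2.2727 = 12701 m/s

v ≈ 12.7 km/s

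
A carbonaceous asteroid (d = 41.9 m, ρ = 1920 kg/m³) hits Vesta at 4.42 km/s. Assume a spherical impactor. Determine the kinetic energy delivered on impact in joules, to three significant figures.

E ≈ 7.22 × 10^14 J

v = 4420 m/s.
Mass m = (π/6) ρ d³ = (π/6) × 1920 × (41.9)³ = 7.395 × 10^7 kg
E = ½ m v² = 0.5 × 7.395 × 10^7 × (4420)² = 7.224 × 10^14 J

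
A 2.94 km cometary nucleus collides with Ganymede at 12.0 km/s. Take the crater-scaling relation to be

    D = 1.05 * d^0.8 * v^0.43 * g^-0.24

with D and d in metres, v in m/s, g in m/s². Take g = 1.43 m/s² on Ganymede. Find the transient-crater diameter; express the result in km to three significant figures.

In SI units: d = 2940 m, v = 12000 m/s.
d^0.8 = 2940^0.8 = 595.2
v^0.43 = 12000^0.43 = 56.76
g^-0.24 = 1.43^-0.24 = 0.9177
D = 1.05 × 595.2 × 56.76 × 0.9177 = 32553 m
   = 32.55 km

D ≈ 32.6 km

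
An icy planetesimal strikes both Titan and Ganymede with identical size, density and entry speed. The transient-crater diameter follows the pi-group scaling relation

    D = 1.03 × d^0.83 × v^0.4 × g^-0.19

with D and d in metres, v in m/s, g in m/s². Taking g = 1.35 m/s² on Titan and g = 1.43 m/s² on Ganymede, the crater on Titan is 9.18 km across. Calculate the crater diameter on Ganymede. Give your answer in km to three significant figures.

All impactor-dependent factors cancel in the ratio, leaving D_Ganymede/D_Titan = (g_Ganymede/g_Titan)^-0.19.
(1.43/1.35)^-0.19 = 1.059^-0.19 = 0.9892
D_Ganymede = 0.9892 × 9.18 km = 9.08 km

D ≈ 9.08 km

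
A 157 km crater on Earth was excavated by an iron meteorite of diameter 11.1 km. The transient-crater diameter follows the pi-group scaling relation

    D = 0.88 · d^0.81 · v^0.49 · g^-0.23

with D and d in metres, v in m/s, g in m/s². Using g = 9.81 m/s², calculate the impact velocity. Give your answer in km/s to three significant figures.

Rearranging for v: v = [D / (0.88 · 11100^0.81 · 9.81^-0.23)]^(1/0.49).
D = 157000 m.
11100^0.81 = 1891
9.81^-0.23 = 0.5914
Denominator = 0.88 × 1891 × 0.5914 = 984.1
D / 984.1 = 157000 / 984.1 = 159.5
v = 159.5^(1/0.49) = 159.5^2.0408 = 31289 m/s

v ≈ 31.3 km/s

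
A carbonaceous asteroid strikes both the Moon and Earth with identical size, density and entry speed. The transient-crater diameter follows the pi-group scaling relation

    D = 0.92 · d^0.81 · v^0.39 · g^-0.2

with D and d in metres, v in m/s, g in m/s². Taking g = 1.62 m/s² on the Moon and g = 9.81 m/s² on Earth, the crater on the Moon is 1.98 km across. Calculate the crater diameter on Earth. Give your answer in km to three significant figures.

All impactor-dependent factors cancel in the ratio, leaving D_Earth/D_Moon = (g_Earth/g_Moon)^-0.2.
(9.81/1.62)^-0.2 = 6.056^-0.2 = 0.6975
D_Earth = 0.6975 × 1.98 km = 1.38 km

D ≈ 1.38 km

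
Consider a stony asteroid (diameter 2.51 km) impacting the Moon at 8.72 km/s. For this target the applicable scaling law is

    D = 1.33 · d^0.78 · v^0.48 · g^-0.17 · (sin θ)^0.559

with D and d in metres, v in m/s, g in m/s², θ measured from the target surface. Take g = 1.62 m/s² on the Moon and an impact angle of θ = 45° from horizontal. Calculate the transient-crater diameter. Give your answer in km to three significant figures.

D ≈ 35.3 km

In SI units: d = 2510 m, v = 8720 m/s.
d^0.78 = 2510^0.78 = 448.5
v^0.48 = 8720^0.48 = 77.88
g^-0.17 = 1.62^-0.17 = 0.9213
(sin 45°)^0.559 = 0.7071^0.559 = 0.8239
D = 1.33 × 448.5 × 77.88 × 0.9213 × 0.8239 = 35263 m
   = 35.26 km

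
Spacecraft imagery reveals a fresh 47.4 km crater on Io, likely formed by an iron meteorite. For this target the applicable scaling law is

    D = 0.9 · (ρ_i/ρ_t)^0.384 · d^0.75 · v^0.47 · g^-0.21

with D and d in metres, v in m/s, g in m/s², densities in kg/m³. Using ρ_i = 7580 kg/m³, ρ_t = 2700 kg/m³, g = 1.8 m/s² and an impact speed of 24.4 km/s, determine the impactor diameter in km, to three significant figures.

Rearranging for d: d = [D / (0.9 · (7580/2700)^0.384 · 24400^0.47 · 1.8^-0.21)]^(1/0.75).
D = 47400 m.
(7580/2700)^0.384 = 1.486
24400^0.47 = 115.4
1.8^-0.21 = 0.8839
Denominator = 0.9 × 1.486 × 115.4 × 0.8839 = 136.4
D / 136.4 = 47400 / 136.4 = 347.5
d = 347.5^(1/0.75) = 347.5^1.3333 = 2443 m

d ≈ 2.44 km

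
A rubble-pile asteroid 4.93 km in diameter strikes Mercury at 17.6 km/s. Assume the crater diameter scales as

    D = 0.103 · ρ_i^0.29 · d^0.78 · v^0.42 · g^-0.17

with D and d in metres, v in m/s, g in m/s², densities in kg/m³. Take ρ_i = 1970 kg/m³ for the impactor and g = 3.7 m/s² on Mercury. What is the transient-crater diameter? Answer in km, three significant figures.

In SI units: d = 4930 m, v = 17600 m/s.
ρ_i^0.29 = 1970^0.29 = 9.024
d^0.78 = 4930^0.78 = 759.3
v^0.42 = 17600^0.42 = 60.69
g^-0.17 = 3.7^-0.17 = 0.8006
D = 0.103 × 9.024 × 759.3 × 60.69 × 0.8006 = 34291 m
   = 34.29 km

D ≈ 34.3 km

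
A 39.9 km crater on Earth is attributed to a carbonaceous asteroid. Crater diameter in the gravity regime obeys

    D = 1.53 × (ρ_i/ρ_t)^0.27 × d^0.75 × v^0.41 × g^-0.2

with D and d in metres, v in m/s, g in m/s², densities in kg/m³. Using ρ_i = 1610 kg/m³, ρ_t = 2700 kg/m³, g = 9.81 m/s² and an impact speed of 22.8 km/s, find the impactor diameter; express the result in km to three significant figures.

Rearranging for d: d = [D / (1.53 · (1610/2700)^0.27 · 22800^0.41 · 9.81^-0.2)]^(1/0.75).
D = 39900 m.
(1610/2700)^0.27 = 0.8697
22800^0.41 = 61.20
9.81^-0.2 = 0.6334
Denominator = 1.53 × 0.8697 × 61.20 × 0.6334 = 51.58
D / 51.58 = 39900 / 51.58 = 773.6
d = 773.6^(1/0.75) = 773.6^1.3333 = 7100 m

d ≈ 7.10 km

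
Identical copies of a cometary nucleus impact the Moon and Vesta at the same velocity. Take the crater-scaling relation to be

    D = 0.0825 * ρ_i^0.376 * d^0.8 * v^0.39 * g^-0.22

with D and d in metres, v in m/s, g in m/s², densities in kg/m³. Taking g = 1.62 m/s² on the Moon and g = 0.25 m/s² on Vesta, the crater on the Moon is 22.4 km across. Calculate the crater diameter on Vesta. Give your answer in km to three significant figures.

All impactor-dependent factors cancel in the ratio, leaving D_Vesta/D_Moon = (g_Vesta/g_Moon)^-0.22.
(0.25/1.62)^-0.22 = 0.1543^-0.22 = 1.509
D_Vesta = 1.509 × 22.4 km = 33.8 km

D ≈ 33.8 km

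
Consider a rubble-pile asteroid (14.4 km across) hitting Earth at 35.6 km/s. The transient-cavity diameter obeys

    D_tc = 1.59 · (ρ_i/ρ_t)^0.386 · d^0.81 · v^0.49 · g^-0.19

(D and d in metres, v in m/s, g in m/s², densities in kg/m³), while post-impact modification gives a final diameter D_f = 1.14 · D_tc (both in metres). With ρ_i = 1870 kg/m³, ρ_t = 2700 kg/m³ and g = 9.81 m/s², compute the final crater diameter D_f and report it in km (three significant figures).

In SI: d = 14400 m, v = 35600 m/s.
(ρ_i/ρ_t)^0.386 = (1870/2700)^0.386 = 0.8678
d^0.81 = 14400^0.81 = 2335
v^0.49 = 35600^0.49 = 169.9
g^-0.19 = 9.81^-0.19 = 0.6480
D_tc = 1.59 × 0.8678 × 2335 × 169.9 × 0.6480 = 3.547 × 10^5 m
D_f = 1.14 × 3.547 × 10^5 = 4.044 × 10^5 m
     = 404.4 km

D_f ≈ 404 km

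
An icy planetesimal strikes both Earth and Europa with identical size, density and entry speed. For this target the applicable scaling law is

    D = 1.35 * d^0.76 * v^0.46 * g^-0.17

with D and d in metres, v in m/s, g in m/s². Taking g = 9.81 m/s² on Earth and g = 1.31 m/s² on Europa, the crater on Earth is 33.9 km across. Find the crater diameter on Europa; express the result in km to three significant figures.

D ≈ 47.7 km

All impactor-dependent factors cancel in the ratio, leaving D_Europa/D_Earth = (g_Europa/g_Earth)^-0.17.
(1.31/9.81)^-0.17 = 0.1335^-0.17 = 1.408
D_Europa = 1.408 × 33.9 km = 47.7 km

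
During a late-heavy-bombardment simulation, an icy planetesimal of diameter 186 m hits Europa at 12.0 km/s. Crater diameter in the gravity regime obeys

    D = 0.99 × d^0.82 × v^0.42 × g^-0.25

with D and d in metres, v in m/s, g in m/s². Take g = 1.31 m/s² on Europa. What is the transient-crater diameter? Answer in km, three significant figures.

D ≈ 3.47 km

In SI units: v = 12000 m/s.
d^0.82 = 186^0.82 = 72.61
v^0.42 = 12000^0.42 = 51.67
g^-0.25 = 1.31^-0.25 = 0.9347
D = 0.99 × 72.61 × 51.67 × 0.9347 = 3472 m
   = 3.472 km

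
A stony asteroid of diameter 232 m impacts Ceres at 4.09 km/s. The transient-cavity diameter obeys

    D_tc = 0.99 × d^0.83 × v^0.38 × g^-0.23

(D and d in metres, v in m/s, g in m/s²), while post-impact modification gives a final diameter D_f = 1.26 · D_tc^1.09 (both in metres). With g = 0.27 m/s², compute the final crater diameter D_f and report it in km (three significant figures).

v = 4090 m/s.
d^0.83 = 232^0.83 = 91.91
v^0.38 = 4090^0.38 = 23.58
g^-0.23 = 0.27^-0.23 = 1.351
D_tc = 0.99 × 91.91 × 23.58 × 1.351 = 2899 m
D_f = 1.26 × (2899)^1.09 = 7486 m
     = 7.486 km

D_f ≈ 7.49 km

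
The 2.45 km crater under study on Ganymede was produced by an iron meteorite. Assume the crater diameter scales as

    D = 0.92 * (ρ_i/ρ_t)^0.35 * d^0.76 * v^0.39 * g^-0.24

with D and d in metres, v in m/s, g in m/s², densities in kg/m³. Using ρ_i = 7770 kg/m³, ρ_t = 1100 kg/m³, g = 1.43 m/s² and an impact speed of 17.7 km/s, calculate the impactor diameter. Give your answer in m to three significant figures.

Rearranging for d: d = [D / (0.92 · (7770/1100)^0.35 · 17700^0.39 · 1.43^-0.24)]^(1/0.76).
D = 2450 m.
(7770/1100)^0.35 = 1.982
17700^0.39 = 45.36
1.43^-0.24 = 0.9177
Denominator = 0.92 × 1.982 × 45.36 × 0.9177 = 75.90
D / 75.90 = 2450 / 75.90 = 32.28
d = 32.28^(1/0.76) = 32.28^1.3158 = 96.71 m

d ≈ 96.7 m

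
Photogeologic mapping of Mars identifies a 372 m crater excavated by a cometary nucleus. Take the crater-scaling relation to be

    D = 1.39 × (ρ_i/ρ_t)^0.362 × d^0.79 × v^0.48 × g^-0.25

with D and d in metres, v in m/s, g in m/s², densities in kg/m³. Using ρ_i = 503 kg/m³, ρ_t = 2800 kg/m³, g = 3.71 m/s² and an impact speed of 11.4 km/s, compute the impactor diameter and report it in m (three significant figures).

Rearranging for d: d = [D / (1.39 · (503/2800)^0.362 · 11400^0.48 · 3.71^-0.25)]^(1/0.79).
(503/2800)^0.362 = 0.5372
11400^0.48 = 88.58
3.71^-0.25 = 0.7205
Denominator = 1.39 × 0.5372 × 88.58 × 0.7205 = 47.66
D / 47.66 = 372 / 47.66 = 7.805
d = 7.805^(1/0.79) = 7.805^1.2658 = 13.48 m

d ≈ 13.5 m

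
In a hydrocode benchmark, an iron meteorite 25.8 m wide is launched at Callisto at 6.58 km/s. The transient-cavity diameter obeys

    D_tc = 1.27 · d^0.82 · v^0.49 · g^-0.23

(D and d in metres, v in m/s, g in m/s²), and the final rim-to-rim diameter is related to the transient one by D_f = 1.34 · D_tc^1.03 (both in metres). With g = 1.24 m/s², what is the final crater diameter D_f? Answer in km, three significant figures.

v = 6580 m/s.
d^0.82 = 25.8^0.82 = 14.37
v^0.49 = 6580^0.49 = 74.29
g^-0.23 = 1.24^-0.23 = 0.9517
D_tc = 1.27 × 14.37 × 74.29 × 0.9517 = 1290 m
D_f = 1.34 × (1290)^1.03 = 2143 m
     = 2.143 km

D_f ≈ 2.14 km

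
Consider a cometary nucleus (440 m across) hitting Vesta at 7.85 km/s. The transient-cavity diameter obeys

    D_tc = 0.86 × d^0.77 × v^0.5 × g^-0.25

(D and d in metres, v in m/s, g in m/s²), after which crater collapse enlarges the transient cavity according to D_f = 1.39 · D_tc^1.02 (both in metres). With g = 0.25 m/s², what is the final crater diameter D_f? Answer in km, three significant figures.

D_f ≈ 19.6 km

v = 7850 m/s.
d^0.77 = 440^0.77 = 108.5
v^0.5 = 7850^0.5 = 88.60
g^-0.25 = 0.25^-0.25 = 1.414
D_tc = 0.86 × 108.5 × 88.60 × 1.414 = 11690 m
D_f = 1.39 × (11690)^1.02 = 19597 m
     = 19.60 km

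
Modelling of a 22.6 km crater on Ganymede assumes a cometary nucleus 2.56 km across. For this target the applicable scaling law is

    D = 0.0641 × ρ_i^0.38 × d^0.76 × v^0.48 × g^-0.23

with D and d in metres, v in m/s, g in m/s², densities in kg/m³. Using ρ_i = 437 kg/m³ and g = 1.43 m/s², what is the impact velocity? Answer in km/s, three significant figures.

v ≈ 13.9 km/s

Rearranging for v: v = [D / (0.0641 · 437^0.38 · 2560^0.76 · 1.43^-0.23)]^(1/0.48).
D = 22600 m.
437^0.38 = 10.08
2560^0.76 = 389.3
1.43^-0.23 = 0.9210
Denominator = 0.0641 × 10.08 × 389.3 × 0.9210 = 231.7
D / 231.7 = 22600 / 231.7 = 97.54
v = 97.54^(1/0.48) = 97.54^2.0833 = 13934 m/s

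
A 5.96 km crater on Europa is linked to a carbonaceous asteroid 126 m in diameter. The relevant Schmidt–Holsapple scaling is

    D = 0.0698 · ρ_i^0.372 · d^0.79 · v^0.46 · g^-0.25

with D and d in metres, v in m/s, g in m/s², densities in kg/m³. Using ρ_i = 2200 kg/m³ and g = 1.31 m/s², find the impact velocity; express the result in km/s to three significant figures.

Rearranging for v: v = [D / (0.0698 · 2200^0.372 · 126^0.79 · 1.31^-0.25)]^(1/0.46).
D = 5960 m.
2200^0.372 = 17.51
126^0.79 = 45.63
1.31^-0.25 = 0.9347
Denominator = 0.0698 × 17.51 × 45.63 × 0.9347 = 52.13
D / 52.13 = 5960 / 52.13 = 114.3
v = 114.3^(1/0.46) = 114.3^2.1739 = 29784 m/s

v ≈ 29.8 km/s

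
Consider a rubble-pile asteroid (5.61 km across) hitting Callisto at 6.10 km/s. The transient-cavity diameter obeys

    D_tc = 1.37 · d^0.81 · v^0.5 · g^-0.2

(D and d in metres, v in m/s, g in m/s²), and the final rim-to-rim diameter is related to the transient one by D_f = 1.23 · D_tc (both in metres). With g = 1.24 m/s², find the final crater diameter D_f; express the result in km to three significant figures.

In SI: d = 5610 m, v = 6100 m/s.
d^0.81 = 5610^0.81 = 1088
v^0.5 = 6100^0.5 = 78.10
g^-0.2 = 1.24^-0.2 = 0.9579
D_tc = 1.37 × 1088 × 78.10 × 0.9579 = 1.115 × 10^5 m
D_f = 1.23 × 1.115 × 10^5 = 1.371 × 10^5 m
     = 137.1 km

D_f ≈ 137 km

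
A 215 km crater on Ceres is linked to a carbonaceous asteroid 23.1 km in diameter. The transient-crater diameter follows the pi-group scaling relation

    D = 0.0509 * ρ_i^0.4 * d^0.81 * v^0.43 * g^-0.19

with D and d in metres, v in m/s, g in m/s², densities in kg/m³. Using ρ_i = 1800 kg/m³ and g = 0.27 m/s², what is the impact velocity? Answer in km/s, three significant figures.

Rearranging for v: v = [D / (0.0509 · 1800^0.4 · 23100^0.81 · 0.27^-0.19)]^(1/0.43).
D = 215000 m.
1800^0.4 = 20.05
23100^0.81 = 3424
0.27^-0.19 = 1.282
Denominator = 0.0509 × 20.05 × 3424 × 1.282 = 4480
D / 4480 = 215000 / 4480 = 47.99
v = 47.99^(1/0.43) = 47.99^2.3256 = 8122 m/s

v ≈ 8.12 km/s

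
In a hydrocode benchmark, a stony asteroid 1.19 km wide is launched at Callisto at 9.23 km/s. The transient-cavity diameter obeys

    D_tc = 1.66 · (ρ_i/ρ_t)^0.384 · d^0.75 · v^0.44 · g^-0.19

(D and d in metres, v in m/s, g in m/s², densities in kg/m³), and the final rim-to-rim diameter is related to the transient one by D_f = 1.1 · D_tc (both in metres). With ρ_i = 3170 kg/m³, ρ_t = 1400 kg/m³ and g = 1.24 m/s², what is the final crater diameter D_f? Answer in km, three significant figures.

D_f ≈ 27.0 km

In SI: d = 1190 m, v = 9230 m/s.
(ρ_i/ρ_t)^0.384 = (3170/1400)^0.384 = 1.369
d^0.75 = 1190^0.75 = 202.6
v^0.44 = 9230^0.44 = 55.55
g^-0.19 = 1.24^-0.19 = 0.9600
D_tc = 1.66 × 1.369 × 202.6 × 55.55 × 0.9600 = 24550 m
D_f = 1.1 × 24550 = 27005 m
     = 27.01 km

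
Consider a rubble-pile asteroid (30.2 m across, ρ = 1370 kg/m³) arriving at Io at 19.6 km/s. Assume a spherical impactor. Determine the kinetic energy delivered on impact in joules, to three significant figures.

E ≈ 3.80 × 10^15 J

v = 19600 m/s.
Mass m = (π/6) ρ d³ = (π/6) × 1370 × (30.2)³ = 1.976 × 10^7 kg
E = ½ m v² = 0.5 × 1.976 × 10^7 × (19600)² = 3.796 × 10^15 J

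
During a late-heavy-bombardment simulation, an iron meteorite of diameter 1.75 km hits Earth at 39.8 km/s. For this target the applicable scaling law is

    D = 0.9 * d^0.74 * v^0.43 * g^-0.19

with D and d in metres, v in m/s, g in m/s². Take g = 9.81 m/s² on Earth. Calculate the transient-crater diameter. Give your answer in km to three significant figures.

D ≈ 13.9 km

In SI units: d = 1750 m, v = 39800 m/s.
d^0.74 = 1750^0.74 = 251.1
v^0.43 = 39800^0.43 = 95.05
g^-0.19 = 9.81^-0.19 = 0.6480
D = 0.9 × 251.1 × 95.05 × 0.6480 = 13919 m
   = 13.92 km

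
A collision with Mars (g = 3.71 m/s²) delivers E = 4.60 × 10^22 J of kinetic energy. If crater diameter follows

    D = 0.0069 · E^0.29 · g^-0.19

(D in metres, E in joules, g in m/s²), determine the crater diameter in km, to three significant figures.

D ≈ 20.1 km

E^0.29 = (4.60 × 10^22)^0.29 = 3.734 × 10^6
g^-0.19 = 3.71^-0.19 = 0.7795
D = 0.0069 × 3.734 × 10^6 × 0.7795 = 20084 m
   = 20.08 km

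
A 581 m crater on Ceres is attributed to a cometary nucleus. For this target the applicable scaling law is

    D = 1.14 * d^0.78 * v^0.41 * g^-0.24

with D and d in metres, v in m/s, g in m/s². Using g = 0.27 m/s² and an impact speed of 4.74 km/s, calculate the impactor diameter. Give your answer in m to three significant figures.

d ≈ 23.1 m

Rearranging for d: d = [D / (1.14 · 4740^0.41 · 0.27^-0.24)]^(1/0.78).
4740^0.41 = 32.14
0.27^-0.24 = 1.369
Denominator = 1.14 × 32.14 × 1.369 = 50.16
D / 50.16 = 581 / 50.16 = 11.58
d = 11.58^(1/0.78) = 11.58^1.2821 = 23.11 m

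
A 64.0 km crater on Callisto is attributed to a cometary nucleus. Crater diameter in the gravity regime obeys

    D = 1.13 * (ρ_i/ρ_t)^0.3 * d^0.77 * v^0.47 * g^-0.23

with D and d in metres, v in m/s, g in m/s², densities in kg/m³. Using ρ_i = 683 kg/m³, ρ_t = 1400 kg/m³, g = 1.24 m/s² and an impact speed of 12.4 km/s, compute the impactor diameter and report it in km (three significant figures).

Rearranging for d: d = [D / (1.13 · (683/1400)^0.3 · 12400^0.47 · 1.24^-0.23)]^(1/0.77).
D = 64000 m.
(683/1400)^0.3 = 0.8063
12400^0.47 = 83.93
1.24^-0.23 = 0.9517
Denominator = 1.13 × 0.8063 × 83.93 × 0.9517 = 72.78
D / 72.78 = 64000 / 72.78 = 879.4
d = 879.4^(1/0.77) = 879.4^1.2987 = 6662 m

d ≈ 6.66 km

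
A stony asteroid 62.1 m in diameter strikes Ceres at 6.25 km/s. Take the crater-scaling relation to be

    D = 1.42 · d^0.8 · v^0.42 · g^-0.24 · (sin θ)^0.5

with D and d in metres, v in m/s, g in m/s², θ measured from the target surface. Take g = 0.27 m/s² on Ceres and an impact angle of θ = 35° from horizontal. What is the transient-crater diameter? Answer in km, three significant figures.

In SI units: v = 6250 m/s.
d^0.8 = 62.1^0.8 = 27.19
v^0.42 = 6250^0.42 = 39.29
g^-0.24 = 0.27^-0.24 = 1.369
(sin 35°)^0.5 = 0.5736^0.5 = 0.7574
D = 1.42 × 27.19 × 39.29 × 1.369 × 0.7574 = 1573 m
   = 1.573 km

D ≈ 1.57 km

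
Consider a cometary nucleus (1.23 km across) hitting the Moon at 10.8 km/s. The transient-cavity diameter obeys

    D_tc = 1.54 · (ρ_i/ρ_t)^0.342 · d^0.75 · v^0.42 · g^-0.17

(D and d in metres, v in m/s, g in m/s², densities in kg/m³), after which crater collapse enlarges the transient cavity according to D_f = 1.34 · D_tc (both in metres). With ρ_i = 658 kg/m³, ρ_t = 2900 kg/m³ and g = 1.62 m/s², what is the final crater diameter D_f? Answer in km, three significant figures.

In SI: d = 1230 m, v = 10800 m/s.
(ρ_i/ρ_t)^0.342 = (658/2900)^0.342 = 0.6021
d^0.75 = 1230^0.75 = 207.7
v^0.42 = 10800^0.42 = 49.44
g^-0.17 = 1.62^-0.17 = 0.9213
D_tc = 1.54 × 0.6021 × 207.7 × 49.44 × 0.9213 = 8772 m
D_f = 1.34 × 8772 = 11754 m
     = 11.75 km

D_f ≈ 11.8 km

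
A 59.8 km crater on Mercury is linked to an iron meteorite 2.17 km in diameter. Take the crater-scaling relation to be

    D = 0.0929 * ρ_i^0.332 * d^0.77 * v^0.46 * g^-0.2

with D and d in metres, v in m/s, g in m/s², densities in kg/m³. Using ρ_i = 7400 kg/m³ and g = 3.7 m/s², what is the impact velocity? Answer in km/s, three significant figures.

Rearranging for v: v = [D / (0.0929 · 7400^0.332 · 2170^0.77 · 3.7^-0.2)]^(1/0.46).
D = 59800 m.
7400^0.332 = 19.26
2170^0.77 = 370.7
3.7^-0.2 = 0.7698
Denominator = 0.0929 × 19.26 × 370.7 × 0.7698 = 510.6
D / 510.6 = 59800 / 510.6 = 117.1
v = 117.1^(1/0.46) = 117.1^2.1739 = 31393 m/s

v ≈ 31.4 km/s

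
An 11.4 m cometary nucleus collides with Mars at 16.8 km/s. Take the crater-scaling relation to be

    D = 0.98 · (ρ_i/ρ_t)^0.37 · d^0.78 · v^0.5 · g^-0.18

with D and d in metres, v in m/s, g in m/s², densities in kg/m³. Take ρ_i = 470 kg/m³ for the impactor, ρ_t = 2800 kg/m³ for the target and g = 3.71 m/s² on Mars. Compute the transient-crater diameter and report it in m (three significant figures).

D ≈ 346 m

In SI units: v = 16800 m/s.
(ρ_i/ρ_t)^0.37 = (470/2800)^0.37 = 0.5167
d^0.78 = 11.4^0.78 = 6.674
v^0.5 = 16800^0.5 = 129.6
g^-0.18 = 3.71^-0.18 = 0.7898
D = 0.98 × 0.5167 × 6.674 × 129.6 × 0.7898 = 345.9 m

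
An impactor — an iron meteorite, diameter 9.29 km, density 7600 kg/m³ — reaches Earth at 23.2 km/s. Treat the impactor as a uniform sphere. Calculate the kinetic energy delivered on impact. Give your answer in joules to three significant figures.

E ≈ 8.59 × 10^23 J

d = 9290 m; v = 23200 m/s.
Mass m = (π/6) ρ d³ = (π/6) × 7600 × (9290)³ = 3.191 × 10^15 kg
E = ½ m v² = 0.5 × 3.191 × 10^15 × (23200)² = 8.588 × 10^23 J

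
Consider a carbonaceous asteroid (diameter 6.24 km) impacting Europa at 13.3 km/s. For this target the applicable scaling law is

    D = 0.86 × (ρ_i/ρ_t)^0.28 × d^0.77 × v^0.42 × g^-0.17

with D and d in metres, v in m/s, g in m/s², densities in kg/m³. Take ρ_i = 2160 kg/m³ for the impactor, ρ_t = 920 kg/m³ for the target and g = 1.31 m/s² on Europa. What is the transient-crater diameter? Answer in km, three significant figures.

In SI units: d = 6240 m, v = 13300 m/s.
(ρ_i/ρ_t)^0.28 = (2160/920)^0.28 = 1.270
d^0.77 = 6240^0.77 = 836.2
v^0.42 = 13300^0.42 = 53.95
g^-0.17 = 1.31^-0.17 = 0.9551
D = 0.86 × 1.270 × 836.2 × 53.95 × 0.9551 = 47060 m
   = 47.06 km

D ≈ 47.1 km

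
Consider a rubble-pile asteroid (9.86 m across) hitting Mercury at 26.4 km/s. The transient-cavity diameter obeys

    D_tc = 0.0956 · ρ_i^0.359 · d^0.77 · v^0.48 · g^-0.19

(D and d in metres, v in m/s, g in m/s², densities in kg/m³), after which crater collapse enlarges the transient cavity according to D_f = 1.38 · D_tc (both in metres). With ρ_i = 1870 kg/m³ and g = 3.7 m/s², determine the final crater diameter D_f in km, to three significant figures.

D_f ≈ 1.19 km

v = 26400 m/s.
ρ_i^0.359 = 1870^0.359 = 14.95
d^0.77 = 9.86^0.77 = 5.825
v^0.48 = 26400^0.48 = 132.5
g^-0.19 = 3.7^-0.19 = 0.7799
D_tc = 0.0956 × 14.95 × 5.825 × 132.5 × 0.7799 = 860.3 m
D_f = 1.38 × 860.3 = 1187 m
     = 1.187 km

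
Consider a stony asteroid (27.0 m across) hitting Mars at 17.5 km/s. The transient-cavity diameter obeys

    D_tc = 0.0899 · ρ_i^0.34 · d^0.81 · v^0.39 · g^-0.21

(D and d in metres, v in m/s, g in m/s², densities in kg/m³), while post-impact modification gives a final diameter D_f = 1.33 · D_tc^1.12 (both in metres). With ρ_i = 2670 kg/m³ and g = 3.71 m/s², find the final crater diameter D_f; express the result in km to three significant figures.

v = 17500 m/s.
ρ_i^0.34 = 2670^0.34 = 14.62
d^0.81 = 27^0.81 = 14.43
v^0.39 = 17500^0.39 = 45.16
g^-0.21 = 3.71^-0.21 = 0.7593
D_tc = 0.0899 × 14.62 × 14.43 × 45.16 × 0.7593 = 650.3 m
D_f = 1.33 × (650.3)^1.12 = 1882 m
     = 1.882 km

D_f ≈ 1.88 km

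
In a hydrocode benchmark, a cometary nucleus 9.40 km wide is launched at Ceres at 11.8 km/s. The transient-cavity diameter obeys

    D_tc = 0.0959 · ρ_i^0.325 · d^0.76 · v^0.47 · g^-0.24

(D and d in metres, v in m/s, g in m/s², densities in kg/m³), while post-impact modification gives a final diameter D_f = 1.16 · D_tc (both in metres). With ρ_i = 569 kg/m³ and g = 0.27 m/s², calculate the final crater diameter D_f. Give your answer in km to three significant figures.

D_f ≈ 103 km

In SI: d = 9400 m, v = 11800 m/s.
ρ_i^0.325 = 569^0.325 = 7.860
d^0.76 = 9400^0.76 = 1046
v^0.47 = 11800^0.47 = 81.99
g^-0.24 = 0.27^-0.24 = 1.369
D_tc = 0.0959 × 7.860 × 1046 × 81.99 × 1.369 = 88500 m
D_f = 1.16 × 88500 = 1.027 × 10^5 m
     = 102.7 km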